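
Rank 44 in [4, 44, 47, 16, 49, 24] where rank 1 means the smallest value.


Sort ascending: [4, 16, 24, 44, 47, 49]
Find 44 in the sorted list.
44 is at position 4 (1-indexed).
Final answer: 4


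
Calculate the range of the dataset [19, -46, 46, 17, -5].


Maximum value: 46
Minimum value: -46
Range = 46 - (-46) = 92
Final answer: 92


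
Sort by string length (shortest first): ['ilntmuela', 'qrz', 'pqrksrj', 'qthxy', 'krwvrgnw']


Compute lengths:
  'ilntmuela' has length 9
  'qrz' has length 3
  'pqrksrj' has length 7
  'qthxy' has length 5
  'krwvrgnw' has length 8
Lengths in increasing order: 3 < 5 < 7 < 8 < 9
Listing the words in that order gives the answer.
Final answer: ['qrz', 'qthxy', 'pqrksrj', 'krwvrgnw', 'ilntmuela']


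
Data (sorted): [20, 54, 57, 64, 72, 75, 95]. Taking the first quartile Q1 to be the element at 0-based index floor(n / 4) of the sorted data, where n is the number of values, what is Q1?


The list has n = 7 elements.
Q1 index = floor(7 / 4) = floor(1.75) = 1
Counting from index 0 in the sorted data, the element at index 1 is 54.
Final answer: 54


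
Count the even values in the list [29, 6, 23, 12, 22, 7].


Check each element:
  29 is odd
  6 is even
  23 is odd
  12 is even
  22 is even
  7 is odd
Evens: [6, 12, 22]
Count of evens = 3
Final answer: 3


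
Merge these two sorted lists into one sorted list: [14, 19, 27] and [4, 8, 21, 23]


List A: [14, 19, 27]
List B: [4, 8, 21, 23]
Repeatedly compare the front elements and take the smaller:
  14 vs 4 -> take 4
  14 vs 8 -> take 8
  14 vs 21 -> take 14
  19 vs 21 -> take 19
  27 vs 21 -> take 21
  27 vs 23 -> take 23
  B is exhausted; append the rest of A: [27]
Final answer: [4, 8, 14, 19, 21, 23, 27]


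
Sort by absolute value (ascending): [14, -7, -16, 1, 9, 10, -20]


Compute absolute values:
  |14| = 14
  |-7| = 7
  |-16| = 16
  |1| = 1
  |9| = 9
  |10| = 10
  |-20| = 20
Absolute values in increasing order: 1 < 7 < 9 < 10 < 14 < 16 < 20
Listing the original numbers in that order gives the answer.
Final answer: [1, -7, 9, 10, 14, -16, -20]


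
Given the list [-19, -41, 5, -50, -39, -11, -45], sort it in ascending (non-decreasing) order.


Original list: [-19, -41, 5, -50, -39, -11, -45]
Repeatedly take the smallest remaining element:
  Remaining [-19, -41, 5, -50, -39, -11, -45] -> smallest is -50
  Remaining [-19, -41, 5, -39, -11, -45] -> smallest is -45
  Remaining [-19, -41, 5, -39, -11] -> smallest is -41
  Remaining [-19, 5, -39, -11] -> smallest is -39
  Remaining [-19, 5, -11] -> smallest is -19
  Remaining [5, -11] -> smallest is -11
  Remaining [5] -> smallest is 5
Collecting the picks in order gives the sorted list.
Final answer: [-50, -45, -41, -39, -19, -11, 5]


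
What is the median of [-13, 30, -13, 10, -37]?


First, sort the list: [-37, -13, -13, 10, 30]
The list has 5 elements (odd count).
The middle index is 2 (0-based), and the element there is -13.
Final answer: -13


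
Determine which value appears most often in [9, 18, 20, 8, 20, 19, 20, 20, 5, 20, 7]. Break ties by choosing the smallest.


Count the frequency of each value:
  5 appears 1 time(s)
  7 appears 1 time(s)
  8 appears 1 time(s)
  9 appears 1 time(s)
  18 appears 1 time(s)
  19 appears 1 time(s)
  20 appears 5 time(s)
Maximum frequency is 5.
Only 20 reaches that frequency, so it is the mode.
Final answer: 20


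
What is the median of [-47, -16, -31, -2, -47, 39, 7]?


First, sort the list: [-47, -47, -31, -16, -2, 7, 39]
The list has 7 elements (odd count).
The middle index is 3 (0-based), and the element there is -16.
Final answer: -16


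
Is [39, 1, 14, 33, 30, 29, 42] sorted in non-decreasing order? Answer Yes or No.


Check consecutive pairs:
  39 <= 1? False
  1 <= 14? True
  14 <= 33? True
  33 <= 30? False
  30 <= 29? False
  29 <= 42? True
3 consecutive pair(s) are out of order, so the list is not sorted.
Final answer: No


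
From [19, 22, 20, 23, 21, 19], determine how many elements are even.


Check each element:
  19 is odd
  22 is even
  20 is even
  23 is odd
  21 is odd
  19 is odd
Evens: [22, 20]
Count of evens = 2
Final answer: 2


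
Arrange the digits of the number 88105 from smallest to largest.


The number 88105 has digits: 8, 8, 1, 0, 5
Sorted: 0, 1, 5, 8, 8
Joining the sorted digits gives the result.
Final answer: 01588


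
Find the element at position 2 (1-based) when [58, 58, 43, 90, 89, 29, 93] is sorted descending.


Sort descending: [93, 90, 89, 58, 58, 43, 29]
The 2nd element (1-indexed) is at index 1.
Value = 90
Final answer: 90


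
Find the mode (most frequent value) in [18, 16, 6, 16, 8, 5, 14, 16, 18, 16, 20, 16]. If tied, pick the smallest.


Count the frequency of each value:
  5 appears 1 time(s)
  6 appears 1 time(s)
  8 appears 1 time(s)
  14 appears 1 time(s)
  16 appears 5 time(s)
  18 appears 2 time(s)
  20 appears 1 time(s)
Maximum frequency is 5.
Only 16 reaches that frequency, so it is the mode.
Final answer: 16


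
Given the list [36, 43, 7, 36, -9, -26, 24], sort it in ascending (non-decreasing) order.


Original list: [36, 43, 7, 36, -9, -26, 24]
Repeatedly take the smallest remaining element:
  Remaining [36, 43, 7, 36, -9, -26, 24] -> smallest is -26
  Remaining [36, 43, 7, 36, -9, 24] -> smallest is -9
  Remaining [36, 43, 7, 36, 24] -> smallest is 7
  Remaining [36, 43, 36, 24] -> smallest is 24
  Remaining [36, 43, 36] -> smallest is 36
  Remaining [43, 36] -> smallest is 36
  Remaining [43] -> smallest is 43
Collecting the picks in order gives the sorted list.
Final answer: [-26, -9, 7, 24, 36, 36, 43]


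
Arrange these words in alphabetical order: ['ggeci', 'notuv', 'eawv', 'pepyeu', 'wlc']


Compare strings character by character (the first differing letter decides):
  'eawv' < 'ggeci' since 'e' < 'g' at position 1
  'ggeci' < 'notuv' since 'g' < 'n' at position 1
  'notuv' < 'pepyeu' since 'n' < 'p' at position 1
  'pepyeu' < 'wlc' since 'p' < 'w' at position 1
Chaining these comparisons gives the alphabetical order.
Final answer: ['eawv', 'ggeci', 'notuv', 'pepyeu', 'wlc']


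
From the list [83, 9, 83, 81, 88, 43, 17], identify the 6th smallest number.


Sort ascending: [9, 17, 43, 81, 83, 83, 88]
The 6th element (1-indexed) is at index 5.
Value = 83
Final answer: 83


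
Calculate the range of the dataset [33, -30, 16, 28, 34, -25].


Maximum value: 34
Minimum value: -30
Range = 34 - (-30) = 64
Final answer: 64


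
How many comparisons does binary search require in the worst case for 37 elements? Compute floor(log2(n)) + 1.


Binary search halves the search space each step.
Maximum comparisons = floor(log2(37)) + 1
log2(37) = 5.2095
floor(log2(37)) = 5, so 5 + 1 = 6
Final answer: 6


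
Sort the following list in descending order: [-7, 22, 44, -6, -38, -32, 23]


Original list: [-7, 22, 44, -6, -38, -32, 23]
Repeatedly take the largest remaining element:
  Remaining [-7, 22, 44, -6, -38, -32, 23] -> largest is 44
  Remaining [-7, 22, -6, -38, -32, 23] -> largest is 23
  Remaining [-7, 22, -6, -38, -32] -> largest is 22
  Remaining [-7, -6, -38, -32] -> largest is -6
  Remaining [-7, -38, -32] -> largest is -7
  Remaining [-38, -32] -> largest is -32
  Remaining [-38] -> largest is -38
Collecting the picks in order gives the descending list.
Final answer: [44, 23, 22, -6, -7, -32, -38]


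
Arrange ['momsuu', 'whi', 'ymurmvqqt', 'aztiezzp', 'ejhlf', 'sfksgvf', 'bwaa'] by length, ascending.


Compute lengths:
  'momsuu' has length 6
  'whi' has length 3
  'ymurmvqqt' has length 9
  'aztiezzp' has length 8
  'ejhlf' has length 5
  'sfksgvf' has length 7
  'bwaa' has length 4
Lengths in increasing order: 3 < 4 < 5 < 6 < 7 < 8 < 9
Listing the words in that order gives the answer.
Final answer: ['whi', 'bwaa', 'ejhlf', 'momsuu', 'sfksgvf', 'aztiezzp', 'ymurmvqqt']


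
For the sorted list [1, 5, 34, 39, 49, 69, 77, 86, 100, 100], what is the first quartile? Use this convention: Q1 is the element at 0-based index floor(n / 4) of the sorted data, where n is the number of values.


The list has n = 10 elements.
Q1 index = floor(10 / 4) = floor(2.5) = 2
Counting from index 0 in the sorted data, the element at index 2 is 34.
Final answer: 34


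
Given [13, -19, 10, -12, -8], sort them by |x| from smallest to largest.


Compute absolute values:
  |13| = 13
  |-19| = 19
  |10| = 10
  |-12| = 12
  |-8| = 8
Absolute values in increasing order: 8 < 10 < 12 < 13 < 19
Listing the original numbers in that order gives the answer.
Final answer: [-8, 10, -12, 13, -19]


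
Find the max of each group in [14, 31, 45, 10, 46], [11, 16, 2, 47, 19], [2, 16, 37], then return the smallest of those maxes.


Find max of each group:
  Group 1: [14, 31, 45, 10, 46] -> max = 46
  Group 2: [11, 16, 2, 47, 19] -> max = 47
  Group 3: [2, 16, 37] -> max = 37
Maxes: [46, 47, 37]
Minimum of maxes = 37
Final answer: 37


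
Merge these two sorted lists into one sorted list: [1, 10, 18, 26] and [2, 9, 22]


List A: [1, 10, 18, 26]
List B: [2, 9, 22]
Repeatedly compare the front elements and take the smaller:
  1 vs 2 -> take 1
  10 vs 2 -> take 2
  10 vs 9 -> take 9
  10 vs 22 -> take 10
  18 vs 22 -> take 18
  26 vs 22 -> take 22
  B is exhausted; append the rest of A: [26]
Final answer: [1, 2, 9, 10, 18, 22, 26]


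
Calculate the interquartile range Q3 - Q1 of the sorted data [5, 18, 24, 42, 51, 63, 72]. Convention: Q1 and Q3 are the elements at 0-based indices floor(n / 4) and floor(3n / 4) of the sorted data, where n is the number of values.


The data has n = 7 elements.
Q1 index = floor(7 / 4) = floor(1.75) = 1; Q3 index = floor(3 * 7 / 4) = floor(5.25) = 5
Q1 = element at index 1 = 18
Q3 = element at index 5 = 63
IQR = 63 - 18 = 45
Final answer: 45


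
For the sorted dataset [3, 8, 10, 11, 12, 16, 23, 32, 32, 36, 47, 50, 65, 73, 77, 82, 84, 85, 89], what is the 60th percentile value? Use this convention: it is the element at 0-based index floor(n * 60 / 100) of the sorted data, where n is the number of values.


The dataset has n = 19 elements.
Index = floor(19 * 60 / 100) = floor(1140 / 100) = floor(11.4) = 11
Counting from index 0 in the sorted data, the element at index 11 is 50.
Final answer: 50


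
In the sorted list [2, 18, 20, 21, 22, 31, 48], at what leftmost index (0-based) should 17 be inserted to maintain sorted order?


List is sorted: [2, 18, 20, 21, 22, 31, 48]
We need the leftmost position where 17 can be inserted, i.e. the first index whose element is >= 17 (or the end of the list if none is).
Binary search with low=0, high=7 (0-based indices):
  low=0, high=7, mid=3: a[3]=21 >= 17, so high = 3
  low=0, high=3, mid=1: a[1]=18 >= 17, so high = 1
  low=0, high=1, mid=0: a[0]=2 < 17, so low = 1
Now low = high = 1, so the insertion index is 1.
Final answer: 1


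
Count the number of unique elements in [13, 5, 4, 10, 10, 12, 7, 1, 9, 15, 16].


List all unique values:
Distinct values: [1, 4, 5, 7, 9, 10, 12, 13, 15, 16]
Count = 10
Final answer: 10


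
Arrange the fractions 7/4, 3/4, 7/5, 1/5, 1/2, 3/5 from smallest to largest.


Convert to decimal for comparison:
  7/4 = 1.75
  3/4 = 0.75
  7/5 = 1.4
  1/5 = 0.2
  1/2 = 0.5
  3/5 = 0.6
Decimals in increasing order: 0.2 < 0.5 < 0.6 < 0.75 < 1.4 < 1.75
Writing each back as its fraction gives the sorted order.
Final answer: 1/5, 1/2, 3/5, 3/4, 7/5, 7/4


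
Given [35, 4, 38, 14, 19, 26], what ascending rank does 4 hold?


Sort ascending: [4, 14, 19, 26, 35, 38]
Find 4 in the sorted list.
4 is at position 1 (1-indexed).
Final answer: 1


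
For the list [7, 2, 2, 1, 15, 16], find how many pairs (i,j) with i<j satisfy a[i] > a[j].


For each element, count the later elements that are smaller than it:
  7 (index 0): smaller elements after it = [2, 2, 1] -> 3
  2 (index 1): smaller elements after it = [1] -> 1
  2 (index 2): smaller elements after it = [1] -> 1
  1 (index 3): smaller elements after it = [] -> 0
  15 (index 4): smaller elements after it = [] -> 0
Total inversions = 3 + 1 + 1 + 0 + 0 = 5
Final answer: 5


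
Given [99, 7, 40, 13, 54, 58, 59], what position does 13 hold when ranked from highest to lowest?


Sort descending: [99, 59, 58, 54, 40, 13, 7]
Find 13 in the sorted list.
13 is at position 6.
Final answer: 6


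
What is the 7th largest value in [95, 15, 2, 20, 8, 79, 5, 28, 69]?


Sort descending: [95, 79, 69, 28, 20, 15, 8, 5, 2]
The 7th element (1-indexed) is at index 6.
Value = 8
Final answer: 8


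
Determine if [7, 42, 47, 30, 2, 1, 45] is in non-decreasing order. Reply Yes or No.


Check consecutive pairs:
  7 <= 42? True
  42 <= 47? True
  47 <= 30? False
  30 <= 2? False
  2 <= 1? False
  1 <= 45? True
3 consecutive pair(s) are out of order, so the list is not sorted.
Final answer: No


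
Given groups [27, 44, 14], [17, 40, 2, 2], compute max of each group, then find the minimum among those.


Find max of each group:
  Group 1: [27, 44, 14] -> max = 44
  Group 2: [17, 40, 2, 2] -> max = 40
Maxes: [44, 40]
Minimum of maxes = 40
Final answer: 40


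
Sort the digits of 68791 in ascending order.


The number 68791 has digits: 6, 8, 7, 9, 1
Sorted: 1, 6, 7, 8, 9
Joining the sorted digits gives the result.
Final answer: 16789


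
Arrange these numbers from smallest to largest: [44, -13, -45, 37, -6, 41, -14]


Original list: [44, -13, -45, 37, -6, 41, -14]
Repeatedly take the smallest remaining element:
  Remaining [44, -13, -45, 37, -6, 41, -14] -> smallest is -45
  Remaining [44, -13, 37, -6, 41, -14] -> smallest is -14
  Remaining [44, -13, 37, -6, 41] -> smallest is -13
  Remaining [44, 37, -6, 41] -> smallest is -6
  Remaining [44, 37, 41] -> smallest is 37
  Remaining [44, 41] -> smallest is 41
  Remaining [44] -> smallest is 44
Collecting the picks in order gives the sorted list.
Final answer: [-45, -14, -13, -6, 37, 41, 44]


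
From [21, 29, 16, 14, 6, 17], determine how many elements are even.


Check each element:
  21 is odd
  29 is odd
  16 is even
  14 is even
  6 is even
  17 is odd
Evens: [16, 14, 6]
Count of evens = 3
Final answer: 3


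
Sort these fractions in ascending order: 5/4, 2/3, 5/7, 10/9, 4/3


Convert to decimal for comparison:
  5/4 = 1.25
  2/3 = 0.6667
  5/7 = 0.7143
  10/9 = 1.1111
  4/3 = 1.3333
Decimals in increasing order: 0.6667 < 0.7143 < 1.1111 < 1.25 < 1.3333
Writing each back as its fraction gives the sorted order.
Final answer: 2/3, 5/7, 10/9, 5/4, 4/3


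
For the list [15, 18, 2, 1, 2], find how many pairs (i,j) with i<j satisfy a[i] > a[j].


For each element, count the later elements that are smaller than it:
  15 (index 0): smaller elements after it = [2, 1, 2] -> 3
  18 (index 1): smaller elements after it = [2, 1, 2] -> 3
  2 (index 2): smaller elements after it = [1] -> 1
  1 (index 3): smaller elements after it = [] -> 0
Total inversions = 3 + 3 + 1 + 0 = 7
Final answer: 7


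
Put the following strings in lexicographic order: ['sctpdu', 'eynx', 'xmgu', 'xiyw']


Compare strings character by character (the first differing letter decides):
  'eynx' < 'sctpdu' since 'e' < 's' at position 1
  'sctpdu' < 'xiyw' since 's' < 'x' at position 1
  'xiyw' < 'xmgu' since 'i' < 'm' at position 2
Chaining these comparisons gives the alphabetical order.
Final answer: ['eynx', 'sctpdu', 'xiyw', 'xmgu']


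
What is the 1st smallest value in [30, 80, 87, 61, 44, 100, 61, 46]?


Sort ascending: [30, 44, 46, 61, 61, 80, 87, 100]
The 1st element (1-indexed) is at index 0.
Value = 30
Final answer: 30


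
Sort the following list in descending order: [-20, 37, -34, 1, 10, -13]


Original list: [-20, 37, -34, 1, 10, -13]
Repeatedly take the largest remaining element:
  Remaining [-20, 37, -34, 1, 10, -13] -> largest is 37
  Remaining [-20, -34, 1, 10, -13] -> largest is 10
  Remaining [-20, -34, 1, -13] -> largest is 1
  Remaining [-20, -34, -13] -> largest is -13
  Remaining [-20, -34] -> largest is -20
  Remaining [-34] -> largest is -34
Collecting the picks in order gives the descending list.
Final answer: [37, 10, 1, -13, -20, -34]


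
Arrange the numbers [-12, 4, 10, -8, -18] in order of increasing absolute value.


Compute absolute values:
  |-12| = 12
  |4| = 4
  |10| = 10
  |-8| = 8
  |-18| = 18
Absolute values in increasing order: 4 < 8 < 10 < 12 < 18
Listing the original numbers in that order gives the answer.
Final answer: [4, -8, 10, -12, -18]


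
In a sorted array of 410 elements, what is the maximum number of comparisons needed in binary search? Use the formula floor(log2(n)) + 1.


Binary search halves the search space each step.
Maximum comparisons = floor(log2(410)) + 1
log2(410) = 8.6795
floor(log2(410)) = 8, so 8 + 1 = 9
Final answer: 9


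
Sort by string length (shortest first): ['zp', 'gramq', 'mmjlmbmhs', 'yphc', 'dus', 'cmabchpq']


Compute lengths:
  'zp' has length 2
  'gramq' has length 5
  'mmjlmbmhs' has length 9
  'yphc' has length 4
  'dus' has length 3
  'cmabchpq' has length 8
Lengths in increasing order: 2 < 3 < 4 < 5 < 8 < 9
Listing the words in that order gives the answer.
Final answer: ['zp', 'dus', 'yphc', 'gramq', 'cmabchpq', 'mmjlmbmhs']


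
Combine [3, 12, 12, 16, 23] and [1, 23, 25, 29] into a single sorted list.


List A: [3, 12, 12, 16, 23]
List B: [1, 23, 25, 29]
Repeatedly compare the front elements and take the smaller:
  3 vs 1 -> take 1
  3 vs 23 -> take 3
  12 vs 23 -> take 12
  12 vs 23 -> take 12
  16 vs 23 -> take 16
  23 vs 23 -> take 23
  A is exhausted; append the rest of B: [23, 25, 29]
Final answer: [1, 3, 12, 12, 16, 23, 23, 25, 29]


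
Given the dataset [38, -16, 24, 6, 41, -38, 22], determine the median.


First, sort the list: [-38, -16, 6, 22, 24, 38, 41]
The list has 7 elements (odd count).
The middle index is 3 (0-based), and the element there is 22.
Final answer: 22


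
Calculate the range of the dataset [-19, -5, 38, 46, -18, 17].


Maximum value: 46
Minimum value: -19
Range = 46 - (-19) = 65
Final answer: 65


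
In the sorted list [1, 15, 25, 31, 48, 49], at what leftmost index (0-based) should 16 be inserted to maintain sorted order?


List is sorted: [1, 15, 25, 31, 48, 49]
We need the leftmost position where 16 can be inserted, i.e. the first index whose element is >= 16 (or the end of the list if none is).
Binary search with low=0, high=6 (0-based indices):
  low=0, high=6, mid=3: a[3]=31 >= 16, so high = 3
  low=0, high=3, mid=1: a[1]=15 < 16, so low = 2
  low=2, high=3, mid=2: a[2]=25 >= 16, so high = 2
Now low = high = 2, so the insertion index is 2.
Final answer: 2


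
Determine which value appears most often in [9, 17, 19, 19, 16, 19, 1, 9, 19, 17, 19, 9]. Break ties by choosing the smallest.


Count the frequency of each value:
  1 appears 1 time(s)
  9 appears 3 time(s)
  16 appears 1 time(s)
  17 appears 2 time(s)
  19 appears 5 time(s)
Maximum frequency is 5.
Only 19 reaches that frequency, so it is the mode.
Final answer: 19


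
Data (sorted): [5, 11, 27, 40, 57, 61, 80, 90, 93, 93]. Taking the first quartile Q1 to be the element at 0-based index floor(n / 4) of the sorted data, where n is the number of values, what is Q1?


The list has n = 10 elements.
Q1 index = floor(10 / 4) = floor(2.5) = 2
Counting from index 0 in the sorted data, the element at index 2 is 27.
Final answer: 27


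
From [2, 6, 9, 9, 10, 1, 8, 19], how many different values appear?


List all unique values:
Distinct values: [1, 2, 6, 8, 9, 10, 19]
Count = 7
Final answer: 7


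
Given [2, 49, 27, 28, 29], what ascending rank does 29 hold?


Sort ascending: [2, 27, 28, 29, 49]
Find 29 in the sorted list.
29 is at position 4 (1-indexed).
Final answer: 4


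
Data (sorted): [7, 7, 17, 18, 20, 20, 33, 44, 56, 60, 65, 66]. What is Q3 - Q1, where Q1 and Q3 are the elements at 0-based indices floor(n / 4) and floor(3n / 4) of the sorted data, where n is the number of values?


The data has n = 12 elements.
Q1 index = floor(12 / 4) = floor(3) = 3; Q3 index = floor(3 * 12 / 4) = floor(9) = 9
Q1 = element at index 3 = 18
Q3 = element at index 9 = 60
IQR = 60 - 18 = 42
Final answer: 42


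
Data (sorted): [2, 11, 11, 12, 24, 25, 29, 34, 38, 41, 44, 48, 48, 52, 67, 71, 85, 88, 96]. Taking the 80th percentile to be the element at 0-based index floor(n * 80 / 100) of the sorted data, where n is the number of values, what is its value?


The dataset has n = 19 elements.
Index = floor(19 * 80 / 100) = floor(1520 / 100) = floor(15.2) = 15
Counting from index 0 in the sorted data, the element at index 15 is 71.
Final answer: 71


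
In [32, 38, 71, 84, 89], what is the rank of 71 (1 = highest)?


Sort descending: [89, 84, 71, 38, 32]
Find 71 in the sorted list.
71 is at position 3.
Final answer: 3


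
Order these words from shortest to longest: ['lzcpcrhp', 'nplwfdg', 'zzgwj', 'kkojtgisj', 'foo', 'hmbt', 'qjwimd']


Compute lengths:
  'lzcpcrhp' has length 8
  'nplwfdg' has length 7
  'zzgwj' has length 5
  'kkojtgisj' has length 9
  'foo' has length 3
  'hmbt' has length 4
  'qjwimd' has length 6
Lengths in increasing order: 3 < 4 < 5 < 6 < 7 < 8 < 9
Listing the words in that order gives the answer.
Final answer: ['foo', 'hmbt', 'zzgwj', 'qjwimd', 'nplwfdg', 'lzcpcrhp', 'kkojtgisj']


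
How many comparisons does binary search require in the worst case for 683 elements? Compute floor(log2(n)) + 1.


Binary search halves the search space each step.
Maximum comparisons = floor(log2(683)) + 1
log2(683) = 9.4157
floor(log2(683)) = 9, so 9 + 1 = 10
Final answer: 10


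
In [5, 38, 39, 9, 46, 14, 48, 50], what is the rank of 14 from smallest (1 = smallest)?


Sort ascending: [5, 9, 14, 38, 39, 46, 48, 50]
Find 14 in the sorted list.
14 is at position 3 (1-indexed).
Final answer: 3


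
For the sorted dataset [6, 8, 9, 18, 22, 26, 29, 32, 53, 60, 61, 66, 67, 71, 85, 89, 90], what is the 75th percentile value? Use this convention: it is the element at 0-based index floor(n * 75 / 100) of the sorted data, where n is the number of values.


The dataset has n = 17 elements.
Index = floor(17 * 75 / 100) = floor(1275 / 100) = floor(12.75) = 12
Counting from index 0 in the sorted data, the element at index 12 is 67.
Final answer: 67


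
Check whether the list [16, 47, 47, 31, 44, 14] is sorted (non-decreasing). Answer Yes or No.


Check consecutive pairs:
  16 <= 47? True
  47 <= 47? True
  47 <= 31? False
  31 <= 44? True
  44 <= 14? False
2 consecutive pair(s) are out of order, so the list is not sorted.
Final answer: No


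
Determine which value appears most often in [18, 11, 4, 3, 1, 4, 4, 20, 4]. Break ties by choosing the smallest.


Count the frequency of each value:
  1 appears 1 time(s)
  3 appears 1 time(s)
  4 appears 4 time(s)
  11 appears 1 time(s)
  18 appears 1 time(s)
  20 appears 1 time(s)
Maximum frequency is 4.
Only 4 reaches that frequency, so it is the mode.
Final answer: 4


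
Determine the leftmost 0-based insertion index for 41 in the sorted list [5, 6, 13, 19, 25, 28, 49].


List is sorted: [5, 6, 13, 19, 25, 28, 49]
We need the leftmost position where 41 can be inserted, i.e. the first index whose element is >= 41 (or the end of the list if none is).
Binary search with low=0, high=7 (0-based indices):
  low=0, high=7, mid=3: a[3]=19 < 41, so low = 4
  low=4, high=7, mid=5: a[5]=28 < 41, so low = 6
  low=6, high=7, mid=6: a[6]=49 >= 41, so high = 6
Now low = high = 6, so the insertion index is 6.
Final answer: 6


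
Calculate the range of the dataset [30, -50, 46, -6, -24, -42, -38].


Maximum value: 46
Minimum value: -50
Range = 46 - (-50) = 96
Final answer: 96


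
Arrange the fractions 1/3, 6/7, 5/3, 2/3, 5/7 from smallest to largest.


Convert to decimal for comparison:
  1/3 = 0.3333
  6/7 = 0.8571
  5/3 = 1.6667
  2/3 = 0.6667
  5/7 = 0.7143
Decimals in increasing order: 0.3333 < 0.6667 < 0.7143 < 0.8571 < 1.6667
Writing each back as its fraction gives the sorted order.
Final answer: 1/3, 2/3, 5/7, 6/7, 5/3


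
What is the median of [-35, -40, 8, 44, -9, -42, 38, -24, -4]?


First, sort the list: [-42, -40, -35, -24, -9, -4, 8, 38, 44]
The list has 9 elements (odd count).
The middle index is 4 (0-based), and the element there is -9.
Final answer: -9


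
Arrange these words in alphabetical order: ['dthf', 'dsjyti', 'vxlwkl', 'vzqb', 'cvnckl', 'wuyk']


Compare strings character by character (the first differing letter decides):
  'cvnckl' < 'dsjyti' since 'c' < 'd' at position 1
  'dsjyti' < 'dthf' since 's' < 't' at position 2
  'dthf' < 'vxlwkl' since 'd' < 'v' at position 1
  'vxlwkl' < 'vzqb' since 'x' < 'z' at position 2
  'vzqb' < 'wuyk' since 'v' < 'w' at position 1
Chaining these comparisons gives the alphabetical order.
Final answer: ['cvnckl', 'dsjyti', 'dthf', 'vxlwkl', 'vzqb', 'wuyk']


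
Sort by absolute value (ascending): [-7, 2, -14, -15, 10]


Compute absolute values:
  |-7| = 7
  |2| = 2
  |-14| = 14
  |-15| = 15
  |10| = 10
Absolute values in increasing order: 2 < 7 < 10 < 14 < 15
Listing the original numbers in that order gives the answer.
Final answer: [2, -7, 10, -14, -15]


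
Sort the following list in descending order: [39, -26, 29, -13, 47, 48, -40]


Original list: [39, -26, 29, -13, 47, 48, -40]
Repeatedly take the largest remaining element:
  Remaining [39, -26, 29, -13, 47, 48, -40] -> largest is 48
  Remaining [39, -26, 29, -13, 47, -40] -> largest is 47
  Remaining [39, -26, 29, -13, -40] -> largest is 39
  Remaining [-26, 29, -13, -40] -> largest is 29
  Remaining [-26, -13, -40] -> largest is -13
  Remaining [-26, -40] -> largest is -26
  Remaining [-40] -> largest is -40
Collecting the picks in order gives the descending list.
Final answer: [48, 47, 39, 29, -13, -26, -40]


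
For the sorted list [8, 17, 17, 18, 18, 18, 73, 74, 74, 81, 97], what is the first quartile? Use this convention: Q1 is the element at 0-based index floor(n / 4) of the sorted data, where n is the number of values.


The list has n = 11 elements.
Q1 index = floor(11 / 4) = floor(2.75) = 2
Counting from index 0 in the sorted data, the element at index 2 is 17.
Final answer: 17


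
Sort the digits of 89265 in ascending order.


The number 89265 has digits: 8, 9, 2, 6, 5
Sorted: 2, 5, 6, 8, 9
Joining the sorted digits gives the result.
Final answer: 25689


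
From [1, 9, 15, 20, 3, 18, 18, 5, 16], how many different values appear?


List all unique values:
Distinct values: [1, 3, 5, 9, 15, 16, 18, 20]
Count = 8
Final answer: 8


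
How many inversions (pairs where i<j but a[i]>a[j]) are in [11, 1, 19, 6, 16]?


For each element, count the later elements that are smaller than it:
  11 (index 0): smaller elements after it = [1, 6] -> 2
  1 (index 1): smaller elements after it = [] -> 0
  19 (index 2): smaller elements after it = [6, 16] -> 2
  6 (index 3): smaller elements after it = [] -> 0
Total inversions = 2 + 0 + 2 + 0 = 4
Final answer: 4


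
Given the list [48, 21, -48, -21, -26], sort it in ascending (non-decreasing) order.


Original list: [48, 21, -48, -21, -26]
Repeatedly take the smallest remaining element:
  Remaining [48, 21, -48, -21, -26] -> smallest is -48
  Remaining [48, 21, -21, -26] -> smallest is -26
  Remaining [48, 21, -21] -> smallest is -21
  Remaining [48, 21] -> smallest is 21
  Remaining [48] -> smallest is 48
Collecting the picks in order gives the sorted list.
Final answer: [-48, -26, -21, 21, 48]


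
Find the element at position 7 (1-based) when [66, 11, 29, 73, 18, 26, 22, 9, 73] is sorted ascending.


Sort ascending: [9, 11, 18, 22, 26, 29, 66, 73, 73]
The 7th element (1-indexed) is at index 6.
Value = 66
Final answer: 66


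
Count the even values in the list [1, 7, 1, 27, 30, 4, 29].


Check each element:
  1 is odd
  7 is odd
  1 is odd
  27 is odd
  30 is even
  4 is even
  29 is odd
Evens: [30, 4]
Count of evens = 2
Final answer: 2


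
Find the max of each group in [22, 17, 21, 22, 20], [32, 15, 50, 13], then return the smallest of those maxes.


Find max of each group:
  Group 1: [22, 17, 21, 22, 20] -> max = 22
  Group 2: [32, 15, 50, 13] -> max = 50
Maxes: [22, 50]
Minimum of maxes = 22
Final answer: 22


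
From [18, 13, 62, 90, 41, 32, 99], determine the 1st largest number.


Sort descending: [99, 90, 62, 41, 32, 18, 13]
The 1st element (1-indexed) is at index 0.
Value = 99
Final answer: 99


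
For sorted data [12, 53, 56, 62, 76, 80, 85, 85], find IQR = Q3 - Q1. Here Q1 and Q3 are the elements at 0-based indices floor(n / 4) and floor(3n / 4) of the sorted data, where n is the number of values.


The data has n = 8 elements.
Q1 index = floor(8 / 4) = floor(2) = 2; Q3 index = floor(3 * 8 / 4) = floor(6) = 6
Q1 = element at index 2 = 56
Q3 = element at index 6 = 85
IQR = 85 - 56 = 29
Final answer: 29


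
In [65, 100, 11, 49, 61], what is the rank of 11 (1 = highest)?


Sort descending: [100, 65, 61, 49, 11]
Find 11 in the sorted list.
11 is at position 5.
Final answer: 5


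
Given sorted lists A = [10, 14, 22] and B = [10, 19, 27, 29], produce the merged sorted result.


List A: [10, 14, 22]
List B: [10, 19, 27, 29]
Repeatedly compare the front elements and take the smaller:
  10 vs 10 -> take 10
  14 vs 10 -> take 10
  14 vs 19 -> take 14
  22 vs 19 -> take 19
  22 vs 27 -> take 22
  A is exhausted; append the rest of B: [27, 29]
Final answer: [10, 10, 14, 19, 22, 27, 29]


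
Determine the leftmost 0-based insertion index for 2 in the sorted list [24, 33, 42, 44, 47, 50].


List is sorted: [24, 33, 42, 44, 47, 50]
We need the leftmost position where 2 can be inserted, i.e. the first index whose element is >= 2 (or the end of the list if none is).
Binary search with low=0, high=6 (0-based indices):
  low=0, high=6, mid=3: a[3]=44 >= 2, so high = 3
  low=0, high=3, mid=1: a[1]=33 >= 2, so high = 1
  low=0, high=1, mid=0: a[0]=24 >= 2, so high = 0
Now low = high = 0, so the insertion index is 0.
Final answer: 0


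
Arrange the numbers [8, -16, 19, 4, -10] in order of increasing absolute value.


Compute absolute values:
  |8| = 8
  |-16| = 16
  |19| = 19
  |4| = 4
  |-10| = 10
Absolute values in increasing order: 4 < 8 < 10 < 16 < 19
Listing the original numbers in that order gives the answer.
Final answer: [4, 8, -10, -16, 19]


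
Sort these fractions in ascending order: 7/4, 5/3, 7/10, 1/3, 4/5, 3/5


Convert to decimal for comparison:
  7/4 = 1.75
  5/3 = 1.6667
  7/10 = 0.7
  1/3 = 0.3333
  4/5 = 0.8
  3/5 = 0.6
Decimals in increasing order: 0.3333 < 0.6 < 0.7 < 0.8 < 1.6667 < 1.75
Writing each back as its fraction gives the sorted order.
Final answer: 1/3, 3/5, 7/10, 4/5, 5/3, 7/4


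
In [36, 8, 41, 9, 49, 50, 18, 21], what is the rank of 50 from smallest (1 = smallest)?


Sort ascending: [8, 9, 18, 21, 36, 41, 49, 50]
Find 50 in the sorted list.
50 is at position 8 (1-indexed).
Final answer: 8


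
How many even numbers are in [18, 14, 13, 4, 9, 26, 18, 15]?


Check each element:
  18 is even
  14 is even
  13 is odd
  4 is even
  9 is odd
  26 is even
  18 is even
  15 is odd
Evens: [18, 14, 4, 26, 18]
Count of evens = 5
Final answer: 5


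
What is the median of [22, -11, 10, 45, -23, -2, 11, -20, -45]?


First, sort the list: [-45, -23, -20, -11, -2, 10, 11, 22, 45]
The list has 9 elements (odd count).
The middle index is 4 (0-based), and the element there is -2.
Final answer: -2


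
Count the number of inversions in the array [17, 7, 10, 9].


For each element, count the later elements that are smaller than it:
  17 (index 0): smaller elements after it = [7, 10, 9] -> 3
  7 (index 1): smaller elements after it = [] -> 0
  10 (index 2): smaller elements after it = [9] -> 1
Total inversions = 3 + 0 + 1 = 4
Final answer: 4


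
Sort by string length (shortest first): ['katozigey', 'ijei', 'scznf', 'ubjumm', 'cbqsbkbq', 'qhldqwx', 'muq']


Compute lengths:
  'katozigey' has length 9
  'ijei' has length 4
  'scznf' has length 5
  'ubjumm' has length 6
  'cbqsbkbq' has length 8
  'qhldqwx' has length 7
  'muq' has length 3
Lengths in increasing order: 3 < 4 < 5 < 6 < 7 < 8 < 9
Listing the words in that order gives the answer.
Final answer: ['muq', 'ijei', 'scznf', 'ubjumm', 'qhldqwx', 'cbqsbkbq', 'katozigey']


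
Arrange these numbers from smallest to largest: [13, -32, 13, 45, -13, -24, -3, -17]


Original list: [13, -32, 13, 45, -13, -24, -3, -17]
Repeatedly take the smallest remaining element:
  Remaining [13, -32, 13, 45, -13, -24, -3, -17] -> smallest is -32
  Remaining [13, 13, 45, -13, -24, -3, -17] -> smallest is -24
  Remaining [13, 13, 45, -13, -3, -17] -> smallest is -17
  Remaining [13, 13, 45, -13, -3] -> smallest is -13
  Remaining [13, 13, 45, -3] -> smallest is -3
  Remaining [13, 13, 45] -> smallest is 13
  Remaining [13, 45] -> smallest is 13
  Remaining [45] -> smallest is 45
Collecting the picks in order gives the sorted list.
Final answer: [-32, -24, -17, -13, -3, 13, 13, 45]


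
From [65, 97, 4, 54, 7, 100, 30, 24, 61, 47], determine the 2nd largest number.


Sort descending: [100, 97, 65, 61, 54, 47, 30, 24, 7, 4]
The 2nd element (1-indexed) is at index 1.
Value = 97
Final answer: 97


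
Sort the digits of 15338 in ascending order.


The number 15338 has digits: 1, 5, 3, 3, 8
Sorted: 1, 3, 3, 5, 8
Joining the sorted digits gives the result.
Final answer: 13358


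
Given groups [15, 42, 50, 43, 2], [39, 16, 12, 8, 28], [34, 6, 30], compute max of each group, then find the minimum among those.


Find max of each group:
  Group 1: [15, 42, 50, 43, 2] -> max = 50
  Group 2: [39, 16, 12, 8, 28] -> max = 39
  Group 3: [34, 6, 30] -> max = 34
Maxes: [50, 39, 34]
Minimum of maxes = 34
Final answer: 34


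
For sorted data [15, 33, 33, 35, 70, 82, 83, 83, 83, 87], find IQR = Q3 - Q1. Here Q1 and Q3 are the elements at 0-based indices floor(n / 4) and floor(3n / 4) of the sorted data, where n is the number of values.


The data has n = 10 elements.
Q1 index = floor(10 / 4) = floor(2.5) = 2; Q3 index = floor(3 * 10 / 4) = floor(7.5) = 7
Q1 = element at index 2 = 33
Q3 = element at index 7 = 83
IQR = 83 - 33 = 50
Final answer: 50


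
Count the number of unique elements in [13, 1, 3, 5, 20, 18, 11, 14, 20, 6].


List all unique values:
Distinct values: [1, 3, 5, 6, 11, 13, 14, 18, 20]
Count = 9
Final answer: 9


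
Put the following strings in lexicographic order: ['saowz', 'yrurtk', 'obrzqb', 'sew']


Compare strings character by character (the first differing letter decides):
  'obrzqb' < 'saowz' since 'o' < 's' at position 1
  'saowz' < 'sew' since 'a' < 'e' at position 2
  'sew' < 'yrurtk' since 's' < 'y' at position 1
Chaining these comparisons gives the alphabetical order.
Final answer: ['obrzqb', 'saowz', 'sew', 'yrurtk']


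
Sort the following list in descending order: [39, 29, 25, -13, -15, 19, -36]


Original list: [39, 29, 25, -13, -15, 19, -36]
Repeatedly take the largest remaining element:
  Remaining [39, 29, 25, -13, -15, 19, -36] -> largest is 39
  Remaining [29, 25, -13, -15, 19, -36] -> largest is 29
  Remaining [25, -13, -15, 19, -36] -> largest is 25
  Remaining [-13, -15, 19, -36] -> largest is 19
  Remaining [-13, -15, -36] -> largest is -13
  Remaining [-15, -36] -> largest is -15
  Remaining [-36] -> largest is -36
Collecting the picks in order gives the descending list.
Final answer: [39, 29, 25, 19, -13, -15, -36]


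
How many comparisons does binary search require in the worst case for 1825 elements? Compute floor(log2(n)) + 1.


Binary search halves the search space each step.
Maximum comparisons = floor(log2(1825)) + 1
log2(1825) = 10.8337
floor(log2(1825)) = 10, so 10 + 1 = 11
Final answer: 11


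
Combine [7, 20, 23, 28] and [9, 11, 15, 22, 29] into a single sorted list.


List A: [7, 20, 23, 28]
List B: [9, 11, 15, 22, 29]
Repeatedly compare the front elements and take the smaller:
  7 vs 9 -> take 7
  20 vs 9 -> take 9
  20 vs 11 -> take 11
  20 vs 15 -> take 15
  20 vs 22 -> take 20
  23 vs 22 -> take 22
  23 vs 29 -> take 23
  28 vs 29 -> take 28
  A is exhausted; append the rest of B: [29]
Final answer: [7, 9, 11, 15, 20, 22, 23, 28, 29]


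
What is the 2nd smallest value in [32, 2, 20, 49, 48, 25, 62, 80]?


Sort ascending: [2, 20, 25, 32, 48, 49, 62, 80]
The 2nd element (1-indexed) is at index 1.
Value = 20
Final answer: 20


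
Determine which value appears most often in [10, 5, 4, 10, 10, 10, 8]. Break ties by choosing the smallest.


Count the frequency of each value:
  4 appears 1 time(s)
  5 appears 1 time(s)
  8 appears 1 time(s)
  10 appears 4 time(s)
Maximum frequency is 4.
Only 10 reaches that frequency, so it is the mode.
Final answer: 10


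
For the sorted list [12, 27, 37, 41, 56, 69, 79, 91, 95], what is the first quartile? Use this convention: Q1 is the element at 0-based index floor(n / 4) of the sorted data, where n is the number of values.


The list has n = 9 elements.
Q1 index = floor(9 / 4) = floor(2.25) = 2
Counting from index 0 in the sorted data, the element at index 2 is 37.
Final answer: 37


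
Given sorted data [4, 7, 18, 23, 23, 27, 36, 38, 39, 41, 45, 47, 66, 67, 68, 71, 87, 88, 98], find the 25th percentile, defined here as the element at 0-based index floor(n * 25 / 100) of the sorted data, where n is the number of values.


The dataset has n = 19 elements.
Index = floor(19 * 25 / 100) = floor(475 / 100) = floor(4.75) = 4
Counting from index 0 in the sorted data, the element at index 4 is 23.
Final answer: 23


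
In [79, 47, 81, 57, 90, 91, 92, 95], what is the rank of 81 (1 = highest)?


Sort descending: [95, 92, 91, 90, 81, 79, 57, 47]
Find 81 in the sorted list.
81 is at position 5.
Final answer: 5


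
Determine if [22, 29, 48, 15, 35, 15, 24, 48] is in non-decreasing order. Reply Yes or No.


Check consecutive pairs:
  22 <= 29? True
  29 <= 48? True
  48 <= 15? False
  15 <= 35? True
  35 <= 15? False
  15 <= 24? True
  24 <= 48? True
2 consecutive pair(s) are out of order, so the list is not sorted.
Final answer: No


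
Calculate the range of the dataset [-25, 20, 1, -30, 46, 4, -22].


Maximum value: 46
Minimum value: -30
Range = 46 - (-30) = 76
Final answer: 76


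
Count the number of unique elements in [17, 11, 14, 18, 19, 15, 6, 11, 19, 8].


List all unique values:
Distinct values: [6, 8, 11, 14, 15, 17, 18, 19]
Count = 8
Final answer: 8


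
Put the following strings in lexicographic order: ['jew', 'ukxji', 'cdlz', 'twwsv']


Compare strings character by character (the first differing letter decides):
  'cdlz' < 'jew' since 'c' < 'j' at position 1
  'jew' < 'twwsv' since 'j' < 't' at position 1
  'twwsv' < 'ukxji' since 't' < 'u' at position 1
Chaining these comparisons gives the alphabetical order.
Final answer: ['cdlz', 'jew', 'twwsv', 'ukxji']


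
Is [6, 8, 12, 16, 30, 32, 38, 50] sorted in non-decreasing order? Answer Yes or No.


Check consecutive pairs:
  6 <= 8? True
  8 <= 12? True
  12 <= 16? True
  16 <= 30? True
  30 <= 32? True
  32 <= 38? True
  38 <= 50? True
Every consecutive pair is in order, so the list is non-decreasing.
Final answer: Yes


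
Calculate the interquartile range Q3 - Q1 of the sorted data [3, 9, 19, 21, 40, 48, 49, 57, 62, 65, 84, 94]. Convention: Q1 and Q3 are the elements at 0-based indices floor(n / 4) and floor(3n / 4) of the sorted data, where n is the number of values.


The data has n = 12 elements.
Q1 index = floor(12 / 4) = floor(3) = 3; Q3 index = floor(3 * 12 / 4) = floor(9) = 9
Q1 = element at index 3 = 21
Q3 = element at index 9 = 65
IQR = 65 - 21 = 44
Final answer: 44


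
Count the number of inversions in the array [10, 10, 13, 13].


For each element, count the later elements that are smaller than it:
  10 (index 0): smaller elements after it = [] -> 0
  10 (index 1): smaller elements after it = [] -> 0
  13 (index 2): smaller elements after it = [] -> 0
Total inversions = 0 + 0 + 0 = 0
Final answer: 0


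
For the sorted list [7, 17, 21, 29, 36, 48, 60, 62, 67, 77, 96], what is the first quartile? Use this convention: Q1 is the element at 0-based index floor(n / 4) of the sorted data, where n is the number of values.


The list has n = 11 elements.
Q1 index = floor(11 / 4) = floor(2.75) = 2
Counting from index 0 in the sorted data, the element at index 2 is 21.
Final answer: 21
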